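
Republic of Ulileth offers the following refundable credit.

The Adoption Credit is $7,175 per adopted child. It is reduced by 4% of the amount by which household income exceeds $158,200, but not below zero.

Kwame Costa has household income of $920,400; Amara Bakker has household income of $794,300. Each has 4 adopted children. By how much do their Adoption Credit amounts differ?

$3,256

Kwame ($920,400): Adoption Credit: base = 4 × $7,175 = $28,700. 4% of the $762,200 excess over $158,200 is $30,488 ≥ base, so the credit is $0.
Amara ($794,300): Adoption Credit: base = 4 × $7,175 = $28,700. 4% of the $636,100 excess over $158,200 is $25,444; credit = $28,700 − $25,444 = $3,256.
Difference: |$0 − $3,256| = $3,256.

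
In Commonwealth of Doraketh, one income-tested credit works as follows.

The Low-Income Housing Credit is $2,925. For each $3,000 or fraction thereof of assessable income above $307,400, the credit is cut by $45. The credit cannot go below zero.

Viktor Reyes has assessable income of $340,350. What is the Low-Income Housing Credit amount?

Low-Income Housing Credit: income exceeds $307,400 by $32,950, which is 11 full-or-partial $3,000 increments; reduction = 11 × $45 = $495, leaving $2,430.

$2,430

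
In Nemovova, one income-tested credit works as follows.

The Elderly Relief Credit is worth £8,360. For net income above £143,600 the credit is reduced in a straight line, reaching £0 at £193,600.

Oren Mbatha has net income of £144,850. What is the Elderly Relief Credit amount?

Elderly Relief Credit: £144,850 is £1,250 into a £50,000 phase-out range, leaving 48,750/50,000 of the credit: £8,360 × 48,750/50,000 = £8,151.

£8,151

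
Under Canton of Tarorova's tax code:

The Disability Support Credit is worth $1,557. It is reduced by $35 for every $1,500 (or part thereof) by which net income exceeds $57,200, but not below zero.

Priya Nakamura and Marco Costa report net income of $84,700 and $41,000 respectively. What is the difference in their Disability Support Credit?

$665

Priya ($84,700): Disability Support Credit: income exceeds $57,200 by $27,500, which is 19 full-or-partial $1,500 increments; reduction = 19 × $35 = $665, leaving $892.
Marco ($41,000): Disability Support Credit: $41,000 is at or below the $57,200 threshold, so the full $1,557 applies.
Difference: |$892 − $1,557| = $665.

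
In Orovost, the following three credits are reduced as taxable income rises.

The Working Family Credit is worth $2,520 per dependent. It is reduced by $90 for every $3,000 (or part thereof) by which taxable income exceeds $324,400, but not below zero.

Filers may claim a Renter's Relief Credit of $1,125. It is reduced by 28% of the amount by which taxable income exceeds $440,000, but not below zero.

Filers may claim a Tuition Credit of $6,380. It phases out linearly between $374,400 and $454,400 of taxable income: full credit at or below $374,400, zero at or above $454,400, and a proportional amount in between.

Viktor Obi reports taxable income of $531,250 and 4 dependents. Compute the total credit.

Working Family Credit: base = 4 × $2,520 = $10,080. income exceeds $324,400 by $206,850, which is 69 full-or-partial $3,000 increments; reduction = 69 × $90 = $6,210, leaving $3,870.
Renter's Relief Credit: 28% of the $91,250 excess over $440,000 is $25,550 ≥ base, so the credit is $0.
Tuition Credit: $531,250 is at or above $454,400, so the credit is $0.
Total: $3,870 + $0 + $0 = $3,870.

$3,870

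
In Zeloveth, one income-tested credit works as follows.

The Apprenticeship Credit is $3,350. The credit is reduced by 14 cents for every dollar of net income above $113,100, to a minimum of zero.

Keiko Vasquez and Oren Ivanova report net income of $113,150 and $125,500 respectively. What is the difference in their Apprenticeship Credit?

$1,729

Keiko ($113,150): Apprenticeship Credit: 14% of the $50 excess over $113,100 is $7; credit = $3,350 − $7 = $3,343.
Oren ($125,500): Apprenticeship Credit: 14% of the $12,400 excess over $113,100 is $1,736; credit = $3,350 − $1,736 = $1,614.
Difference: |$3,343 − $1,614| = $1,729.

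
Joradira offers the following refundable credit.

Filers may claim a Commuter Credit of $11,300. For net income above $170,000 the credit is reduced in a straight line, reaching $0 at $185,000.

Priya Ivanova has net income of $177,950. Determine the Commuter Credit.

$5,311

Commuter Credit: $177,950 is $7,950 into a $15,000 phase-out range, leaving 7,050/15,000 of the credit: $11,300 × 7,050/15,000 = $5,311.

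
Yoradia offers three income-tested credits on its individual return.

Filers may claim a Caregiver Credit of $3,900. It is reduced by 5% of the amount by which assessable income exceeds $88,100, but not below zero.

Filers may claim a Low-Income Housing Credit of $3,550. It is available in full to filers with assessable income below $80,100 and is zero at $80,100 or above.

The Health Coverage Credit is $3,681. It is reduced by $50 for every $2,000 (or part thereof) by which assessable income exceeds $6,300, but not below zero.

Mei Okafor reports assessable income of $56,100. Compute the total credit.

$9,881

Caregiver Credit: $56,100 is at or below the $88,100 threshold, so the full $3,900 applies.
Low-Income Housing Credit: $56,100 is below the $80,100 cutoff, so the full $3,550 applies.
Health Coverage Credit: income exceeds $6,300 by $49,800, which is 25 full-or-partial $2,000 increments; reduction = 25 × $50 = $1,250, leaving $2,431.
Total: $3,900 + $3,550 + $2,431 = $9,881.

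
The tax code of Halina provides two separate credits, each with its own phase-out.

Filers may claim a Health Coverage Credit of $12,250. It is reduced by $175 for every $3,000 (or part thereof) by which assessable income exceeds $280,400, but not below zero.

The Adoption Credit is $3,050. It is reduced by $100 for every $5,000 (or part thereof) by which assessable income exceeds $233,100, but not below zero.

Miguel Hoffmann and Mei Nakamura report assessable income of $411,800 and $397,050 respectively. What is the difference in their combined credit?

Miguel ($411,800): Health Coverage Credit: income exceeds $280,400 by $131,400, which is 44 full-or-partial $3,000 increments; reduction = 44 × $175 = $7,700, leaving $4,550. Adoption Credit: income exceeds $233,100 by $178,700 → 36 increments × $100 = $3,600 ≥ base, so the credit is $0. total $4,550 + $0 = $4,550
Mei ($397,050): Health Coverage Credit: income exceeds $280,400 by $116,650, which is 39 full-or-partial $3,000 increments; reduction = 39 × $175 = $6,825, leaving $5,425. Adoption Credit: income exceeds $233,100 by $163,950 → 33 increments × $100 = $3,300 ≥ base, so the credit is $0. total $5,425 + $0 = $5,425
Difference: |$4,550 − $5,425| = $875.

$875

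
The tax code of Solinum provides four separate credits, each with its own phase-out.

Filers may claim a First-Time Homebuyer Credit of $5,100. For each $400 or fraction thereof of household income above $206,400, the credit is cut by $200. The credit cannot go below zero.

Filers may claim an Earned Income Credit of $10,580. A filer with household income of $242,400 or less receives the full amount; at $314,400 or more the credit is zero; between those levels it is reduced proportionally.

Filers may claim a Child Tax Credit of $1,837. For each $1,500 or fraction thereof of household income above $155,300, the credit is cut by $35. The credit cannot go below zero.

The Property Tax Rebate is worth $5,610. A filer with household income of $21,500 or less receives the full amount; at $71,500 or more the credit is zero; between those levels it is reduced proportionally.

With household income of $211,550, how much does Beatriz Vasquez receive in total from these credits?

$13,587

First-Time Homebuyer Credit: income exceeds $206,400 by $5,150, which is 13 full-or-partial $400 increments; reduction = 13 × $200 = $2,600, leaving $2,500.
Earned Income Credit: $211,550 is at or below the $242,400 threshold, so the full $10,580 applies.
Child Tax Credit: income exceeds $155,300 by $56,250, which is 38 full-or-partial $1,500 increments; reduction = 38 × $35 = $1,330, leaving $507.
Property Tax Rebate: $211,550 is at or above $71,500, so the credit is $0.
Total: $2,500 + $10,580 + $507 + $0 = $13,587.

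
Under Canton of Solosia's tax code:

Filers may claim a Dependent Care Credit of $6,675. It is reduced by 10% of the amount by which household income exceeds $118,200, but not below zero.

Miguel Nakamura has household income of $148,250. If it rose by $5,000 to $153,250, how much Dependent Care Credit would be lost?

At $148,250 — 10% of the $30,050 excess over $118,200 is $3,005; credit = $6,675 − $3,005 = $3,670.
At $153,250 — 10% of the $35,050 excess over $118,200 is $3,505; credit = $6,675 − $3,505 = $3,170.
Lost: $3,670 − $3,170 = $500.

$500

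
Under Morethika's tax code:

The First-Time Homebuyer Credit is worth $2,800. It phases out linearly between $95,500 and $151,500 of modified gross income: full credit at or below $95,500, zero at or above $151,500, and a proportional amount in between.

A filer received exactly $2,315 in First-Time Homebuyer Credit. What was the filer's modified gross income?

$2,315 is 2,315/2,800 of the full $2,800, so 485/2,800 of the $56,000 range has been used: income = $95,500 + $56,000 × 485/2,800 = $105,200.

$105,200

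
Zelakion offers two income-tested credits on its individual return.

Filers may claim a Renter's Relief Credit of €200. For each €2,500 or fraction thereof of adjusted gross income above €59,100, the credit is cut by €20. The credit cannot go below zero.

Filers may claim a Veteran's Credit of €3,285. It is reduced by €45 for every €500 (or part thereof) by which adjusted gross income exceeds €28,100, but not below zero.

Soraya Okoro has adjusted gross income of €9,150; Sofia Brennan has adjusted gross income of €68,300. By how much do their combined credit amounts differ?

Soraya (€9,150): Renter's Relief Credit: €9,150 is at or below the €59,100 threshold, so the full €200 applies. Veteran's Credit: €9,150 is at or below the €28,100 threshold, so the full €3,285 applies. total €200 + €3,285 = €3,485
Sofia (€68,300): Renter's Relief Credit: income exceeds €59,100 by €9,200, which is 4 full-or-partial €2,500 increments; reduction = 4 × €20 = €80, leaving €120. Veteran's Credit: income exceeds €28,100 by €40,200 → 81 increments × €45 = €3,645 ≥ base, so the credit is €0. total €120 + €0 = €120
Difference: |€3,485 − €120| = €3,365.

€3,365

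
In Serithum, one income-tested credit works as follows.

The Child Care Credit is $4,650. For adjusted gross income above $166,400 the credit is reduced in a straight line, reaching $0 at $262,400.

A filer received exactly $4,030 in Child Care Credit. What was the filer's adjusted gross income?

$4,030 is 4,030/4,650 of the full $4,650, so 620/4,650 of the $96,000 range has been used: income = $166,400 + $96,000 × 620/4,650 = $179,200.

$179,200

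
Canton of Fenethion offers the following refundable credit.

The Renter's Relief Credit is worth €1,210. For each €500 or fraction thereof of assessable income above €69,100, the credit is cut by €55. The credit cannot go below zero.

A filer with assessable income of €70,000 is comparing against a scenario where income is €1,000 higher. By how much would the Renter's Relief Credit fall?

€110

At €70,000 — income exceeds €69,100 by €900, which is 2 full-or-partial €500 increments; reduction = 2 × €55 = €110, leaving €1,100.
At €71,000 — income exceeds €69,100 by €1,900, which is 4 full-or-partial €500 increments; reduction = 4 × €55 = €220, leaving €990.
Lost: €1,100 − €990 = €110.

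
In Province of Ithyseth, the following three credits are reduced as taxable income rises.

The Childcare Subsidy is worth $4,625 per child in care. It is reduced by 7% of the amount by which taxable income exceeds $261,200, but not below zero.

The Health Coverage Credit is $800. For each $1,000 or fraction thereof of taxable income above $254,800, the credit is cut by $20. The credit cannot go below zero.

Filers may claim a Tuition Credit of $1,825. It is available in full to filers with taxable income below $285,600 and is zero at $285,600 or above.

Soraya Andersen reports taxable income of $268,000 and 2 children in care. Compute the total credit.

$11,119

Childcare Subsidy: base = 2 × $4,625 = $9,250. 7% of the $6,800 excess over $261,200 is $476; credit = $9,250 − $476 = $8,774.
Health Coverage Credit: income exceeds $254,800 by $13,200, which is 14 full-or-partial $1,000 increments; reduction = 14 × $20 = $280, leaving $520.
Tuition Credit: $268,000 is below the $285,600 cutoff, so the full $1,825 applies.
Total: $8,774 + $520 + $1,825 = $11,119.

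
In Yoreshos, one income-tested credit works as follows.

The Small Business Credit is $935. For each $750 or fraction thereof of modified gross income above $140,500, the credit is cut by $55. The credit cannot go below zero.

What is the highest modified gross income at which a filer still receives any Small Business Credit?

After 16 increments the reduction is 16 × $55 = $880, leaving $55; one more increment wipes it out. Increment 16 ends at excess 16 × $750 = $12,000, so the highest qualifying income is $140,500 + $12,000 = $152,500.

$152,500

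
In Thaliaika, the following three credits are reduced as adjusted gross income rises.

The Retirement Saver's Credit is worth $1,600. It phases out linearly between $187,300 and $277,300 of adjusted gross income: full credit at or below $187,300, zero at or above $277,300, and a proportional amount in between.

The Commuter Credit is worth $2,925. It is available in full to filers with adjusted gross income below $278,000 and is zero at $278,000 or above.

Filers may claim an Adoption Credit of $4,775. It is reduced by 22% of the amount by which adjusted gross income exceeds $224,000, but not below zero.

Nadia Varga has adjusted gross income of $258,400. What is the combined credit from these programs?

$3,261

Retirement Saver's Credit: $258,400 is $71,100 into a $90,000 phase-out range, leaving 18,900/90,000 of the credit: $1,600 × 18,900/90,000 = $336.
Commuter Credit: $258,400 is below the $278,000 cutoff, so the full $2,925 applies.
Adoption Credit: 22% of the $34,400 excess over $224,000 is $7,568 ≥ base, so the credit is $0.
Total: $336 + $2,925 + $0 = $3,261.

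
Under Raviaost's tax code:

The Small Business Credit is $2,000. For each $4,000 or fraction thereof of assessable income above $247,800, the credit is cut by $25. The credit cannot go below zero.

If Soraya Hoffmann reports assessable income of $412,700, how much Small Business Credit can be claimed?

$950

Small Business Credit: income exceeds $247,800 by $164,900, which is 42 full-or-partial $4,000 increments; reduction = 42 × $25 = $1,050, leaving $950.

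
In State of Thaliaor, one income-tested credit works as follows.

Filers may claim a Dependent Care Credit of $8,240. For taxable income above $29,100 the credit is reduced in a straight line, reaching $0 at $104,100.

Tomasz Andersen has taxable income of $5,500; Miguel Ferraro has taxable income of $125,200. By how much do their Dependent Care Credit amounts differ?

$8,240

Tomasz ($5,500): Dependent Care Credit: $5,500 is at or below the $29,100 threshold, so the full $8,240 applies.
Miguel ($125,200): Dependent Care Credit: $125,200 is at or above $104,100, so the credit is $0.
Difference: |$8,240 − $0| = $8,240.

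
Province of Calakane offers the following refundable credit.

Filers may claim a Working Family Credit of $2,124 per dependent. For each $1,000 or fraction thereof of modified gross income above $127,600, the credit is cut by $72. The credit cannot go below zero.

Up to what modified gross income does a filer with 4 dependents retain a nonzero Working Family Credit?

Full credit = 4 × $2,124 = $8,496.
After 117 increments the reduction is 117 × $72 = $8,424, leaving $72; one more increment wipes it out. Increment 117 ends at excess 117 × $1,000 = $117,000, so the highest qualifying income is $127,600 + $117,000 = $244,600.

$244,600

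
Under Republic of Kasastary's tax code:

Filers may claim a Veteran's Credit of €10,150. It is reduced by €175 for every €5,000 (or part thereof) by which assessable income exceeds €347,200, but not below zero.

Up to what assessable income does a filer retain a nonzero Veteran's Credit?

€632,200

After 57 increments the reduction is 57 × €175 = €9,975, leaving €175; one more increment wipes it out. Increment 57 ends at excess 57 × €5,000 = €285,000, so the highest qualifying income is €347,200 + €285,000 = €632,200.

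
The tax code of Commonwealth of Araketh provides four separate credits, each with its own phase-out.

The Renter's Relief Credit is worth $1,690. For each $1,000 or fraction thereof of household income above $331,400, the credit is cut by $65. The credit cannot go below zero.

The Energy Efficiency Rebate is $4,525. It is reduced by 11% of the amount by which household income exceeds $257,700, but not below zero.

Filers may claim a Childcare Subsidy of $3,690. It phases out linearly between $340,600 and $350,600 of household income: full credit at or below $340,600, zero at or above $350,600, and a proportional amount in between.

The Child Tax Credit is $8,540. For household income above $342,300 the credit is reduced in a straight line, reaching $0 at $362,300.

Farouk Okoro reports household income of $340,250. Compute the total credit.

Renter's Relief Credit: income exceeds $331,400 by $8,850, which is 9 full-or-partial $1,000 increments; reduction = 9 × $65 = $585, leaving $1,105.
Energy Efficiency Rebate: 11% of the $82,550 excess over $257,700 is $9,080.50 ≥ base, so the credit is $0.
Childcare Subsidy: $340,250 is at or below the $340,600 threshold, so the full $3,690 applies.
Child Tax Credit: $340,250 is at or below the $342,300 threshold, so the full $8,540 applies.
Total: $1,105 + $0 + $3,690 + $8,540 = $13,335.

$13,335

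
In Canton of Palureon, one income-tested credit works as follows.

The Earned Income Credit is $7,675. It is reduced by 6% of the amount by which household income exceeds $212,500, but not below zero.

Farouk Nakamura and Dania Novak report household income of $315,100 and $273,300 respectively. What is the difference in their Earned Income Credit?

$2,508

Farouk ($315,100): Earned Income Credit: 6% of the $102,600 excess over $212,500 is $6,156; credit = $7,675 − $6,156 = $1,519.
Dania ($273,300): Earned Income Credit: 6% of the $60,800 excess over $212,500 is $3,648; credit = $7,675 − $3,648 = $4,027.
Difference: |$1,519 − $4,027| = $2,508.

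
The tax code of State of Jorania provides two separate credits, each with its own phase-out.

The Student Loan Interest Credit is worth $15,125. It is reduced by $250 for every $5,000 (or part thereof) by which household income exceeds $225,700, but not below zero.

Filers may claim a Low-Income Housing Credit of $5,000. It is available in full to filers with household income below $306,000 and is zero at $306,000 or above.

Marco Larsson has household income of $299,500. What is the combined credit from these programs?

$16,375

Student Loan Interest Credit: income exceeds $225,700 by $73,800, which is 15 full-or-partial $5,000 increments; reduction = 15 × $250 = $3,750, leaving $11,375.
Low-Income Housing Credit: $299,500 is below the $306,000 cutoff, so the full $5,000 applies.
Total: $11,375 + $5,000 = $16,375.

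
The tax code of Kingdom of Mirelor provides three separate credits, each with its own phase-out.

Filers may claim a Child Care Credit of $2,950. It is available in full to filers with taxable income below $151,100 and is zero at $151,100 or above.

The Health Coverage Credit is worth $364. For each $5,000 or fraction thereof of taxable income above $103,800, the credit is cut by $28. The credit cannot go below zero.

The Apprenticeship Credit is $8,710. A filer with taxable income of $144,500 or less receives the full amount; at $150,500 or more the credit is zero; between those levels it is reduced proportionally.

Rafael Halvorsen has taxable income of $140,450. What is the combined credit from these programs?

$11,800

Child Care Credit: $140,450 is below the $151,100 cutoff, so the full $2,950 applies.
Health Coverage Credit: income exceeds $103,800 by $36,650, which is 8 full-or-partial $5,000 increments; reduction = 8 × $28 = $224, leaving $140.
Apprenticeship Credit: $140,450 is at or below the $144,500 threshold, so the full $8,710 applies.
Total: $2,950 + $140 + $8,710 = $11,800.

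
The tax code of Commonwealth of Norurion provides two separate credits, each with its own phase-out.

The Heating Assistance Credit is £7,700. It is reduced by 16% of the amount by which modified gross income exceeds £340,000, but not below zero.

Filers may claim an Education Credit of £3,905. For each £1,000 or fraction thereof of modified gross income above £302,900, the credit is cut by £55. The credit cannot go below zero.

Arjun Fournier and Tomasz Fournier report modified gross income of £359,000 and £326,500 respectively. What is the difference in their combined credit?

Arjun (£359,000): Heating Assistance Credit: 16% of the £19,000 excess over £340,000 is £3,040; credit = £7,700 − £3,040 = £4,660. Education Credit: income exceeds £302,900 by £56,100, which is 57 full-or-partial £1,000 increments; reduction = 57 × £55 = £3,135, leaving £770. total £4,660 + £770 = £5,430
Tomasz (£326,500): Heating Assistance Credit: £326,500 is at or below the £340,000 threshold, so the full £7,700 applies. Education Credit: income exceeds £302,900 by £23,600, which is 24 full-or-partial £1,000 increments; reduction = 24 × £55 = £1,320, leaving £2,585. total £7,700 + £2,585 = £10,285
Difference: |£5,430 − £10,285| = £4,855.

£4,855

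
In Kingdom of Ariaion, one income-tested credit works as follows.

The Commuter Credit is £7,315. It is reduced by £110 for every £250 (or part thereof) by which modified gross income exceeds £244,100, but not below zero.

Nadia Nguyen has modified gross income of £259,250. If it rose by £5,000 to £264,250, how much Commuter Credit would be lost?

£605

At £259,250 — income exceeds £244,100 by £15,150, which is 61 full-or-partial £250 increments; reduction = 61 × £110 = £6,710, leaving £605.
At £264,250 — income exceeds £244,100 by £20,150 → 81 increments × £110 = £8,910 ≥ base, so the credit is £0.
Lost: £605 − £0 = £605.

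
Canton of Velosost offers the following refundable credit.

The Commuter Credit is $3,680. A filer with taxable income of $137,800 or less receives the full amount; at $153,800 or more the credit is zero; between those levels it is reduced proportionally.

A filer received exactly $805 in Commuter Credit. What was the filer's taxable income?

$805 is 805/3,680 of the full $3,680, so 2,875/3,680 of the $16,000 range has been used: income = $137,800 + $16,000 × 2,875/3,680 = $150,300.

$150,300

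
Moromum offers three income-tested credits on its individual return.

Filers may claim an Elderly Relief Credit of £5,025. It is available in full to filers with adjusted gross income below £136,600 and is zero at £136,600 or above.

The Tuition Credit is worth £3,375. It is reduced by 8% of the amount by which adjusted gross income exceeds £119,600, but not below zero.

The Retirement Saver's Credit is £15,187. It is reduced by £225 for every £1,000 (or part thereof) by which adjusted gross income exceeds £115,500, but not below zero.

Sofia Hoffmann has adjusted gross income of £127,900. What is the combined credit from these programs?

Elderly Relief Credit: £127,900 is below the £136,600 cutoff, so the full £5,025 applies.
Tuition Credit: 8% of the £8,300 excess over £119,600 is £664; credit = £3,375 − £664 = £2,711.
Retirement Saver's Credit: income exceeds £115,500 by £12,400, which is 13 full-or-partial £1,000 increments; reduction = 13 × £225 = £2,925, leaving £12,262.
Total: £5,025 + £2,711 + £12,262 = £19,998.

£19,998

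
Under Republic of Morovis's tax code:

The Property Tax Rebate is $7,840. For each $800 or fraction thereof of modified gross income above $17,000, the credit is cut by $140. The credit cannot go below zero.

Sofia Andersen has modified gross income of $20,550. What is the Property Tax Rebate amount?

Property Tax Rebate: income exceeds $17,000 by $3,550, which is 5 full-or-partial $800 increments; reduction = 5 × $140 = $700, leaving $7,140.

$7,140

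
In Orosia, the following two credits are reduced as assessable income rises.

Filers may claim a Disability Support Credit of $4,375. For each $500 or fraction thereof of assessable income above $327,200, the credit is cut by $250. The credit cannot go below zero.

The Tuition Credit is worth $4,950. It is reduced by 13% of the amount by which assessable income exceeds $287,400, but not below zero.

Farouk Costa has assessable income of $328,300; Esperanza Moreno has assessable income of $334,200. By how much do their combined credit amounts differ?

Farouk ($328,300): Disability Support Credit: income exceeds $327,200 by $1,100, which is 3 full-or-partial $500 increments; reduction = 3 × $250 = $750, leaving $3,625. Tuition Credit: 13% of the $40,900 excess over $287,400 is $5,317 ≥ base, so the credit is $0. total $3,625 + $0 = $3,625
Esperanza ($334,200): Disability Support Credit: income exceeds $327,200 by $7,000, which is 14 full-or-partial $500 increments; reduction = 14 × $250 = $3,500, leaving $875. Tuition Credit: 13% of the $46,800 excess over $287,400 is $6,084 ≥ base, so the credit is $0. total $875 + $0 = $875
Difference: |$3,625 − $875| = $2,750.

$2,750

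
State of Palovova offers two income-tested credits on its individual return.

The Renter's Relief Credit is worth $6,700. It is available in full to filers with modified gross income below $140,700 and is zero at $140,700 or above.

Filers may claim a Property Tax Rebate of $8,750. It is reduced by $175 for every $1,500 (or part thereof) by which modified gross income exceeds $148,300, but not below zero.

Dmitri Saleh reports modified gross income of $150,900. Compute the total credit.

$8,400

Renter's Relief Credit: $150,900 meets or exceeds the $140,700 cutoff, so the credit is $0.
Property Tax Rebate: income exceeds $148,300 by $2,600, which is 2 full-or-partial $1,500 increments; reduction = 2 × $175 = $350, leaving $8,400.
Total: $0 + $8,400 = $8,400.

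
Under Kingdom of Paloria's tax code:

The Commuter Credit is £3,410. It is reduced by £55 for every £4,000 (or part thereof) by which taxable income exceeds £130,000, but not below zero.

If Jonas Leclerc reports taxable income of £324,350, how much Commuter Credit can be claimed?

Commuter Credit: income exceeds £130,000 by £194,350, which is 49 full-or-partial £4,000 increments; reduction = 49 × £55 = £2,695, leaving £715.

£715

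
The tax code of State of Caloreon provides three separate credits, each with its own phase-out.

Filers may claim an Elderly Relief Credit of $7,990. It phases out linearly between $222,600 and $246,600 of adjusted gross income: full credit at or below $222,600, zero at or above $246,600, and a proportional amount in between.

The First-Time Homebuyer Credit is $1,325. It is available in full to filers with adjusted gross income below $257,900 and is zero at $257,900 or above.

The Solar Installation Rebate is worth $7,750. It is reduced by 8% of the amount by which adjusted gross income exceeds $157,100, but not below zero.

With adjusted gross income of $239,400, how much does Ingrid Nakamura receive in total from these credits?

$4,888

Elderly Relief Credit: $239,400 is $16,800 into a $24,000 phase-out range, leaving 7,200/24,000 of the credit: $7,990 × 7,200/24,000 = $2,397.
First-Time Homebuyer Credit: $239,400 is below the $257,900 cutoff, so the full $1,325 applies.
Solar Installation Rebate: 8% of the $82,300 excess over $157,100 is $6,584; credit = $7,750 − $6,584 = $1,166.
Total: $2,397 + $1,325 + $1,166 = $4,888.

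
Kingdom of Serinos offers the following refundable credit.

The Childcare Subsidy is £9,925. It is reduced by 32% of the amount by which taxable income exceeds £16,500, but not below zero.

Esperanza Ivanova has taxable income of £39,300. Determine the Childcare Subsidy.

Childcare Subsidy: 32% of the £22,800 excess over £16,500 is £7,296; credit = £9,925 − £7,296 = £2,629.

£2,629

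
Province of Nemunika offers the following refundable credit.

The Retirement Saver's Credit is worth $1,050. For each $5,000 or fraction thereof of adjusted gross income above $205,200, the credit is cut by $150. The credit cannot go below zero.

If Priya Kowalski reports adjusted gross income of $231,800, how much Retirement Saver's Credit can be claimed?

$150

Retirement Saver's Credit: income exceeds $205,200 by $26,600, which is 6 full-or-partial $5,000 increments; reduction = 6 × $150 = $900, leaving $150.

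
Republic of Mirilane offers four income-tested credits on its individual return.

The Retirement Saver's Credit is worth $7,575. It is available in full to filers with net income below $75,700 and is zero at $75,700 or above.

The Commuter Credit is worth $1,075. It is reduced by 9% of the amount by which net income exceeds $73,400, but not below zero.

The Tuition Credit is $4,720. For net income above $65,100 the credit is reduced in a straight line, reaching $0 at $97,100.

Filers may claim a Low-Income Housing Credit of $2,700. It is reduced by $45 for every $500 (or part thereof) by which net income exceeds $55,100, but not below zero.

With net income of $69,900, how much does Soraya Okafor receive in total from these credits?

$14,012

Retirement Saver's Credit: $69,900 is below the $75,700 cutoff, so the full $7,575 applies.
Commuter Credit: $69,900 is at or below the $73,400 threshold, so the full $1,075 applies.
Tuition Credit: $69,900 is $4,800 into a $32,000 phase-out range, leaving 27,200/32,000 of the credit: $4,720 × 27,200/32,000 = $4,012.
Low-Income Housing Credit: income exceeds $55,100 by $14,800, which is 30 full-or-partial $500 increments; reduction = 30 × $45 = $1,350, leaving $1,350.
Total: $7,575 + $1,075 + $4,012 + $1,350 = $14,012.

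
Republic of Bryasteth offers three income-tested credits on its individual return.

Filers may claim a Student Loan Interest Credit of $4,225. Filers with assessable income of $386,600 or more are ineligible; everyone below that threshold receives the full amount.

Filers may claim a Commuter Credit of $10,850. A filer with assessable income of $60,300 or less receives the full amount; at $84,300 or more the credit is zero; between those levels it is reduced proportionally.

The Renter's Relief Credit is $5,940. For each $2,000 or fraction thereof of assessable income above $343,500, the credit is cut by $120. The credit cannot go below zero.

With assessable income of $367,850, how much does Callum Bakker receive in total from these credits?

Student Loan Interest Credit: $367,850 is below the $386,600 cutoff, so the full $4,225 applies.
Commuter Credit: $367,850 is at or above $84,300, so the credit is $0.
Renter's Relief Credit: income exceeds $343,500 by $24,350, which is 13 full-or-partial $2,000 increments; reduction = 13 × $120 = $1,560, leaving $4,380.
Total: $4,225 + $0 + $4,380 = $8,605.

$8,605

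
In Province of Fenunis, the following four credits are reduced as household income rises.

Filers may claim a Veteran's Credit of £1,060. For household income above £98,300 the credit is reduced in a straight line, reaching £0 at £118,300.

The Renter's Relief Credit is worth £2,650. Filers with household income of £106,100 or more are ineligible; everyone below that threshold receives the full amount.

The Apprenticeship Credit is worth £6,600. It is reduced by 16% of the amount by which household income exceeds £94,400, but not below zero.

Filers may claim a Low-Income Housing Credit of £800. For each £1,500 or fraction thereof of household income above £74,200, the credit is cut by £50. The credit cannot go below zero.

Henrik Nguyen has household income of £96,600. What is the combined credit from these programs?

£10,008

Veteran's Credit: £96,600 is at or below the £98,300 threshold, so the full £1,060 applies.
Renter's Relief Credit: £96,600 is below the £106,100 cutoff, so the full £2,650 applies.
Apprenticeship Credit: 16% of the £2,200 excess over £94,400 is £352; credit = £6,600 − £352 = £6,248.
Low-Income Housing Credit: income exceeds £74,200 by £22,400, which is 15 full-or-partial £1,500 increments; reduction = 15 × £50 = £750, leaving £50.
Total: £1,060 + £2,650 + £6,248 + £50 = £10,008.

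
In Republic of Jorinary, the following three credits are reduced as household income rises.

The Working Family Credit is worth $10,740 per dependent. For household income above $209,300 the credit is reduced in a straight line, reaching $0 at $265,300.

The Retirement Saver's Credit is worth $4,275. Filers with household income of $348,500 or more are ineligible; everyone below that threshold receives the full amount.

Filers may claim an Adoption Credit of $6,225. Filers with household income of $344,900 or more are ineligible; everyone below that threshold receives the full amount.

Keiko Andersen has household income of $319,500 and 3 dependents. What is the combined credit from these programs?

Working Family Credit: base = 3 × $10,740 = $32,220. $319,500 is at or above $265,300, so the credit is $0.
Retirement Saver's Credit: $319,500 is below the $348,500 cutoff, so the full $4,275 applies.
Adoption Credit: $319,500 is below the $344,900 cutoff, so the full $6,225 applies.
Total: $0 + $4,275 + $6,225 = $10,500.

$10,500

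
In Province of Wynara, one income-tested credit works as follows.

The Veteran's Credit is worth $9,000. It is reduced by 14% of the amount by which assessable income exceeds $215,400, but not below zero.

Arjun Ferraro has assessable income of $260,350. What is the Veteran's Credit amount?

$2,707

Veteran's Credit: 14% of the $44,950 excess over $215,400 is $6,293; credit = $9,000 − $6,293 = $2,707.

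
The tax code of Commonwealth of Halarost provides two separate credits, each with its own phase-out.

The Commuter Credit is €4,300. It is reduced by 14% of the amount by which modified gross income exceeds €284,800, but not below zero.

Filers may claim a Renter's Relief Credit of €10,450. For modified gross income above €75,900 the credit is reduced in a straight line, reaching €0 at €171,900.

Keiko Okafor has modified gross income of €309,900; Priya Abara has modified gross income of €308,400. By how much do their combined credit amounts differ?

€210

Keiko (€309,900): Commuter Credit: 14% of the €25,100 excess over €284,800 is €3,514; credit = €4,300 − €3,514 = €786. Renter's Relief Credit: €309,900 is at or above €171,900, so the credit is €0. total €786 + €0 = €786
Priya (€308,400): Commuter Credit: 14% of the €23,600 excess over €284,800 is €3,304; credit = €4,300 − €3,304 = €996. Renter's Relief Credit: €308,400 is at or above €171,900, so the credit is €0. total €996 + €0 = €996
Difference: |€786 − €996| = €210.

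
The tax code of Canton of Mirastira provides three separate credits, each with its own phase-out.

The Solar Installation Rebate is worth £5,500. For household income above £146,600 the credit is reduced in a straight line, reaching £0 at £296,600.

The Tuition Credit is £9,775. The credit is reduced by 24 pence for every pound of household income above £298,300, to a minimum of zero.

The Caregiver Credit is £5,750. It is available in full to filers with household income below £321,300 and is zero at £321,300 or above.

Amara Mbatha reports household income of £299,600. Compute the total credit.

£15,213

Solar Installation Rebate: £299,600 is at or above £296,600, so the credit is £0.
Tuition Credit: 24% of the £1,300 excess over £298,300 is £312; credit = £9,775 − £312 = £9,463.
Caregiver Credit: £299,600 is below the £321,300 cutoff, so the full £5,750 applies.
Total: £0 + £9,463 + £5,750 = £15,213.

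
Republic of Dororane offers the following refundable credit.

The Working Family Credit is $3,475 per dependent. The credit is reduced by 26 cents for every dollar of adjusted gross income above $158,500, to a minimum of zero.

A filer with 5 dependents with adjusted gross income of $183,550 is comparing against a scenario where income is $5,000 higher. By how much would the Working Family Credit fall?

At $183,550 — base = 5 × $3,475 = $17,375. 26% of the $25,050 excess over $158,500 is $6,513; credit = $17,375 − $6,513 = $10,862.
At $188,550 — base = 5 × $3,475 = $17,375. 26% of the $30,050 excess over $158,500 is $7,813; credit = $17,375 − $7,813 = $9,562.
Lost: $10,862 − $9,562 = $1,300.

$1,300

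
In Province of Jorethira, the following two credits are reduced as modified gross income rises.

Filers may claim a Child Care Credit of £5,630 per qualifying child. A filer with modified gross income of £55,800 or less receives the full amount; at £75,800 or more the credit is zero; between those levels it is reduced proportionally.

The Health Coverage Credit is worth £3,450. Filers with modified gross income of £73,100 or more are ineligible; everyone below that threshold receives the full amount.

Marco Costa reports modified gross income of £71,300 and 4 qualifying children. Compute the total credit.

£8,517

Child Care Credit: base = 4 × £5,630 = £22,520. £71,300 is £15,500 into a £20,000 phase-out range, leaving 4,500/20,000 of the credit: £22,520 × 4,500/20,000 = £5,067.
Health Coverage Credit: £71,300 is below the £73,100 cutoff, so the full £3,450 applies.
Total: £5,067 + £3,450 = £8,517.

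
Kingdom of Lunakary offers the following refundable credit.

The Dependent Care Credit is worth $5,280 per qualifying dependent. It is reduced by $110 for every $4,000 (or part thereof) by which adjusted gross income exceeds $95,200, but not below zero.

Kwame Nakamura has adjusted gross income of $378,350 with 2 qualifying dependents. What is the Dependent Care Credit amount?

$2,750

Dependent Care Credit: base = 2 × $5,280 = $10,560. income exceeds $95,200 by $283,150, which is 71 full-or-partial $4,000 increments; reduction = 71 × $110 = $7,810, leaving $2,750.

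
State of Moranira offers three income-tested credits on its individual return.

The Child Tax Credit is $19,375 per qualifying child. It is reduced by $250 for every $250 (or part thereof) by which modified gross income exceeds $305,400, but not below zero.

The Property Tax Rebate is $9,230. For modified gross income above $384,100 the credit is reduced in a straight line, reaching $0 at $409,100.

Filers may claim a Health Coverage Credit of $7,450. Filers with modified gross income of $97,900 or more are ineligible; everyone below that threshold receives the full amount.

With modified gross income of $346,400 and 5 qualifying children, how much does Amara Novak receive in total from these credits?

$65,105

Child Tax Credit: base = 5 × $19,375 = $96,875. income exceeds $305,400 by $41,000, which is 164 full-or-partial $250 increments; reduction = 164 × $250 = $41,000, leaving $55,875.
Property Tax Rebate: $346,400 is at or below the $384,100 threshold, so the full $9,230 applies.
Health Coverage Credit: $346,400 meets or exceeds the $97,900 cutoff, so the credit is $0.
Total: $55,875 + $9,230 + $0 = $65,105.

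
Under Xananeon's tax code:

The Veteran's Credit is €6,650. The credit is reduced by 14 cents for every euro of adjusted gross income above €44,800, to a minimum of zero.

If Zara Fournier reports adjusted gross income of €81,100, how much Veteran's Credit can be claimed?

Veteran's Credit: 14% of the €36,300 excess over €44,800 is €5,082; credit = €6,650 − €5,082 = €1,568.

€1,568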